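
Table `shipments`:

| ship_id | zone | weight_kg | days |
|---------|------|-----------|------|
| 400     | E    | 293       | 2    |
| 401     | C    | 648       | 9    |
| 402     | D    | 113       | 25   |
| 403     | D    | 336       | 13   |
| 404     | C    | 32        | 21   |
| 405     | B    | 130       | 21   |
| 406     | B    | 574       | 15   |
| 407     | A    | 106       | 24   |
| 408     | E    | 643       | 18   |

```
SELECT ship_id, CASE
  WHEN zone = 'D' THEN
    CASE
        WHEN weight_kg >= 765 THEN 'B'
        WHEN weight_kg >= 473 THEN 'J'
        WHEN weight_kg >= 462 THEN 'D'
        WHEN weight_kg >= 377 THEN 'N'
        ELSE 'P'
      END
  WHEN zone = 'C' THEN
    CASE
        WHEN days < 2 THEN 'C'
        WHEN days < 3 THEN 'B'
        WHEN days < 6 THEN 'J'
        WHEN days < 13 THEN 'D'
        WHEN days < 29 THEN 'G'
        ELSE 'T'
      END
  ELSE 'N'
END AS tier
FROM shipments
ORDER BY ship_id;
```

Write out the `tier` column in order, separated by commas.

ship_id=400: zone='E' → outer ELSE → N
ship_id=401: zone='C' → inner[days < 13] → D
ship_id=402: zone='D' → inner[ELSE] → P
ship_id=403: zone='D' → inner[ELSE] → P
ship_id=404: zone='C' → inner[days < 29] → G
ship_id=405: zone='B' → outer ELSE → N
ship_id=406: zone='B' → outer ELSE → N
ship_id=407: zone='A' → outer ELSE → N
ship_id=408: zone='E' → outer ELSE → N

N, D, P, P, G, N, N, N, N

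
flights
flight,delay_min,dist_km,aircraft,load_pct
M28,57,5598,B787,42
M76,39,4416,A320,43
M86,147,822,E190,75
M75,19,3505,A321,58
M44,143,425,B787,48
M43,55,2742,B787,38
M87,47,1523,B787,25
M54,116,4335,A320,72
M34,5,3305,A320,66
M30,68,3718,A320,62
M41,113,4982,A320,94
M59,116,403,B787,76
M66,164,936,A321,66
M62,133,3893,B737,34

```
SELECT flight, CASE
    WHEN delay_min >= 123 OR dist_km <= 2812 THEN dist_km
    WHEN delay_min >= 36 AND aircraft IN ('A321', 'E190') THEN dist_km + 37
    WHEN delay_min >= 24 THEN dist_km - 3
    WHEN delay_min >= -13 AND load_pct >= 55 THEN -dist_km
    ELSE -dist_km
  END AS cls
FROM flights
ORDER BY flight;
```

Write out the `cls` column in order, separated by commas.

flight=M28: delay_min >= 24 → 5595
flight=M30: delay_min >= 24 → 3715
flight=M34: delay_min >= -13 AND load_pct >= 55 → -3305
flight=M41: delay_min >= 24 → 4979
flight=M43: delay_min >= 123 OR dist_km <= 2812 → 2742
flight=M44: delay_min >= 123 OR dist_km <= 2812 → 425
flight=M54: delay_min >= 24 → 4332
flight=M59: delay_min >= 123 OR dist_km <= 2812 → 403
flight=M62: delay_min >= 123 OR dist_km <= 2812 → 3893
flight=M66: delay_min >= 123 OR dist_km <= 2812 → 936
flight=M75: delay_min >= -13 AND load_pct >= 55 → -3505
flight=M76: delay_min >= 24 → 4413
flight=M86: delay_min >= 123 OR dist_km <= 2812 → 822
flight=M87: delay_min >= 123 OR dist_km <= 2812 → 1523

5595, 3715, -3305, 4979, 2742, 425, 4332, 403, 3893, 936, -3505, 4413, 822, 1523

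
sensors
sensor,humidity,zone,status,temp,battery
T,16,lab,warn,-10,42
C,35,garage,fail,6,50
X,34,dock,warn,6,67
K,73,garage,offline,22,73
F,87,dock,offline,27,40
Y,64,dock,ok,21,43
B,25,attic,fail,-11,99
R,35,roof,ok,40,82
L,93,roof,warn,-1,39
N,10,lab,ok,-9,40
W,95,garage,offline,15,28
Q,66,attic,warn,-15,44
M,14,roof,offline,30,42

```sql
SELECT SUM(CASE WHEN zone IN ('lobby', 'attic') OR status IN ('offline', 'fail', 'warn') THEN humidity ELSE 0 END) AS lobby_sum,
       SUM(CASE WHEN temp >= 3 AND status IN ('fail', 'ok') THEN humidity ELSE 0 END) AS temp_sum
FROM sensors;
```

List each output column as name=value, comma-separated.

[lobby_sum: zone IN ('lobby', 'attic') OR status IN ('offline', 'fail', 'warn')]
sensor=T: ✓ → 16
sensor=C: ✓ → 35
sensor=X: ✓ → 34
sensor=K: ✓ → 73
sensor=F: ✓ → 87
sensor=Y: ✗
sensor=B: ✓ → 25
sensor=R: ✗
sensor=L: ✓ → 93
sensor=N: ✗
sensor=W: ✓ → 95
sensor=Q: ✓ → 66
sensor=M: ✓ → 14
lobby_sum = 16 + 35 + 34 + 73 + 87 + 25 + 93 + 95 + 66 + 14 = 538
—
[temp_sum: temp >= 3 AND status IN ('fail', 'ok')]
sensor=T: ✗
sensor=C: ✓ → 35
sensor=X: ✗
sensor=K: ✗
sensor=F: ✗
sensor=Y: ✓ → 64
sensor=B: ✗
sensor=R: ✓ → 35
sensor=L: ✗
sensor=N: ✗
sensor=W: ✗
sensor=Q: ✗
sensor=M: ✗
temp_sum = 35 + 64 + 35 = 134

lobby_sum=538, temp_sum=134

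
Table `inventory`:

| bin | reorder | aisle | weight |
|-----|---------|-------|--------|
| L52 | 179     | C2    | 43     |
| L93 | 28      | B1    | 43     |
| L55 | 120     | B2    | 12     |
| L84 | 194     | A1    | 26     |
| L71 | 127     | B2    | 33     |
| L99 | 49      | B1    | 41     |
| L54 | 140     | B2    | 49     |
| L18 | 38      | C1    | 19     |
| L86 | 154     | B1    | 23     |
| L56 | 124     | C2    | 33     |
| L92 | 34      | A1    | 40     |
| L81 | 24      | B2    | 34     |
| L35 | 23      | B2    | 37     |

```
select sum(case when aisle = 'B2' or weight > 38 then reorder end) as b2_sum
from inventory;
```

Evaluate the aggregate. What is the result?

724

bin=L52: ✓ → 179
bin=L93: ✓ → 28
bin=L55: ✓ → 120
bin=L84: ✗
bin=L71: ✓ → 127
bin=L99: ✓ → 49
bin=L54: ✓ → 140
bin=L18: ✗
bin=L86: ✗
bin=L56: ✗
bin=L92: ✓ → 34
bin=L81: ✓ → 24
bin=L35: ✓ → 23
b2_sum = 179 + 28 + 120 + 127 + 49 + 140 + 34 + 24 + 23 = 724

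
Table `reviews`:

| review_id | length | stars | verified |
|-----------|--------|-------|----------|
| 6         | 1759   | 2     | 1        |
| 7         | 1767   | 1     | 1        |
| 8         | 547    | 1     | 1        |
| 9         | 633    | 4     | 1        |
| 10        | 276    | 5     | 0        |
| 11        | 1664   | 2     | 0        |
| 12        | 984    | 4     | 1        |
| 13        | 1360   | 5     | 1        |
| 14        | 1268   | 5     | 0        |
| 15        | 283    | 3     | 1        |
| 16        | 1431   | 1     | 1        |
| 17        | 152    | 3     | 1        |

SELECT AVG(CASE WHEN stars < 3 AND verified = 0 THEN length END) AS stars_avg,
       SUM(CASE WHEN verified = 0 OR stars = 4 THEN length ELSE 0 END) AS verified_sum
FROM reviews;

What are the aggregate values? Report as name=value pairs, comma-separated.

stars_avg=1664, verified_sum=4825

[stars_avg: stars < 3 AND verified = 0]
review_id=6: ✗
review_id=7: ✗
review_id=8: ✗
review_id=9: ✗
review_id=10: ✗
review_id=11: ✓ → 1664
review_id=12: ✗
review_id=13: ✗
review_id=14: ✗
review_id=15: ✗
review_id=16: ✗
review_id=17: ✗
stars_avg = 1664
—
[verified_sum: verified = 0 OR stars = 4]
review_id=6: ✗
review_id=7: ✗
review_id=8: ✗
review_id=9: ✓ → 633
review_id=10: ✓ → 276
review_id=11: ✓ → 1664
review_id=12: ✓ → 984
review_id=13: ✗
review_id=14: ✓ → 1268
review_id=15: ✗
review_id=16: ✗
review_id=17: ✗
verified_sum = 633 + 276 + 1664 + 984 + 1268 = 4825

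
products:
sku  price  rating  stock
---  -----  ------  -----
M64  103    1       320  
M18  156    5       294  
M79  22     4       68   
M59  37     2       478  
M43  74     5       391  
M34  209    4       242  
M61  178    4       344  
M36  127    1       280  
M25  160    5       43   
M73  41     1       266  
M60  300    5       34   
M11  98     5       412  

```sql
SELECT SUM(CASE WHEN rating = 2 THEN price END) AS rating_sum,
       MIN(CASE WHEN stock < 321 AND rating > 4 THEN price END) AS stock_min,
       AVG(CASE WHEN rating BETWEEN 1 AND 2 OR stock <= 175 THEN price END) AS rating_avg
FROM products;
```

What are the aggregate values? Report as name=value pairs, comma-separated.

rating_sum=37, stock_min=156, rating_avg=112.8571428571

[rating_sum: rating = 2]
sku=M64: ✗
sku=M18: ✗
sku=M79: ✗
sku=M59: ✓ → 37
sku=M43: ✗
sku=M34: ✗
sku=M61: ✗
sku=M36: ✗
sku=M25: ✗
sku=M73: ✗
sku=M60: ✗
sku=M11: ✗
rating_sum = 37
—
[stock_min: stock < 321 AND rating > 4]
sku=M64: ✗
sku=M18: ✓ → 156
sku=M79: ✗
sku=M59: ✗
sku=M43: ✗
sku=M34: ✗
sku=M61: ✗
sku=M36: ✗
sku=M25: ✓ → 160
sku=M73: ✗
sku=M60: ✓ → 300
sku=M11: ✗
stock_min = MIN(156, 160, 300) = 156
—
[rating_avg: rating BETWEEN 1 AND 2 OR stock <= 175]
sku=M64: ✓ → 103
sku=M18: ✗
sku=M79: ✓ → 22
sku=M59: ✓ → 37
sku=M43: ✗
sku=M34: ✗
sku=M61: ✗
sku=M36: ✓ → 127
sku=M25: ✓ → 160
sku=M73: ✓ → 41
sku=M60: ✓ → 300
sku=M11: ✗
rating_avg = (103 + 22 + 37 + 127 + 160 + 41 + 300) / 7 = 112.8571428571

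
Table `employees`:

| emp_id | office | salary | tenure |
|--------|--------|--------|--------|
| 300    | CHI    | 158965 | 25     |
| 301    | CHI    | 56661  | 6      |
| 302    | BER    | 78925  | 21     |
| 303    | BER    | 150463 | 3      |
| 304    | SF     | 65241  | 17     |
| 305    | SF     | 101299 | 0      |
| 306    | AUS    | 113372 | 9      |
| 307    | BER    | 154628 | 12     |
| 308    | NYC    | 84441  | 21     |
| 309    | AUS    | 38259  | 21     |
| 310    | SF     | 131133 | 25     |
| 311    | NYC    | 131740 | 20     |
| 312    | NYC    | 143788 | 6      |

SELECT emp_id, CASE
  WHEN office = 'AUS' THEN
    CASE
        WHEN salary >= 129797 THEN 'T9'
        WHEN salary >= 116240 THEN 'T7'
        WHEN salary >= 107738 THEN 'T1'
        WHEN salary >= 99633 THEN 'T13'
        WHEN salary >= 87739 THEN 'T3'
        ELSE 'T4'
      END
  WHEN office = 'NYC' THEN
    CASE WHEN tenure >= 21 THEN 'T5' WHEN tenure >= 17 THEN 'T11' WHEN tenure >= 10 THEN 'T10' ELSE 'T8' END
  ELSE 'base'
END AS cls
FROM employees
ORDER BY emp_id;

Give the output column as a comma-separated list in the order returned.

base, base, base, base, base, base, T1, base, T5, T4, base, T11, T8

emp_id=300: office='CHI' → outer ELSE → base
emp_id=301: office='CHI' → outer ELSE → base
emp_id=302: office='BER' → outer ELSE → base
emp_id=303: office='BER' → outer ELSE → base
emp_id=304: office='SF' → outer ELSE → base
emp_id=305: office='SF' → outer ELSE → base
emp_id=306: office='AUS' → inner[salary >= 107738] → T1
emp_id=307: office='BER' → outer ELSE → base
emp_id=308: office='NYC' → inner[tenure >= 21] → T5
emp_id=309: office='AUS' → inner[ELSE] → T4
emp_id=310: office='SF' → outer ELSE → base
emp_id=311: office='NYC' → inner[tenure >= 17] → T11
emp_id=312: office='NYC' → inner[ELSE] → T8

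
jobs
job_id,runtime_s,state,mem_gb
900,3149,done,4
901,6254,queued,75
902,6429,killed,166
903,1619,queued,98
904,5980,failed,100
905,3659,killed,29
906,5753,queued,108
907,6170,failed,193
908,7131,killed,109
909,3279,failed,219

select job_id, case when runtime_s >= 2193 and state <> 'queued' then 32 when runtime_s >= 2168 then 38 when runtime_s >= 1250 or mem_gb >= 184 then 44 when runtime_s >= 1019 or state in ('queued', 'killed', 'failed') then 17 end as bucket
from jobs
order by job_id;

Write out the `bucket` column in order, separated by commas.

32, 38, 32, 44, 32, 32, 38, 32, 32, 32

job_id=900: runtime_s >= 2193 and state <> 'queued' → 32
job_id=901: runtime_s >= 2168 → 38
job_id=902: runtime_s >= 2193 and state <> 'queued' → 32
job_id=903: runtime_s >= 1250 or mem_gb >= 184 → 44
job_id=904: runtime_s >= 2193 and state <> 'queued' → 32
job_id=905: runtime_s >= 2193 and state <> 'queued' → 32
job_id=906: runtime_s >= 2168 → 38
job_id=907: runtime_s >= 2193 and state <> 'queued' → 32
job_id=908: runtime_s >= 2193 and state <> 'queued' → 32
job_id=909: runtime_s >= 2193 and state <> 'queued' → 32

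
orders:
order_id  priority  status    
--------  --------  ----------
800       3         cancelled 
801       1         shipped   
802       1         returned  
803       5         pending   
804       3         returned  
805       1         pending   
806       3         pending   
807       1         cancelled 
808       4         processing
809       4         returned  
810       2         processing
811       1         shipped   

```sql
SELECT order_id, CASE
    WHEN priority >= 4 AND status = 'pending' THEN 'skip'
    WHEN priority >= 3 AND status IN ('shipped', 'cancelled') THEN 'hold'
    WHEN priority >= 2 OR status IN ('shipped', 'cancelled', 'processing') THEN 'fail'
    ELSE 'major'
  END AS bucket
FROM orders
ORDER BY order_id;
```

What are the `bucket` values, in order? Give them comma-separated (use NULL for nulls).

order_id=800: priority >= 3 AND status IN ('shipped', 'cancelled') → hold
order_id=801: priority >= 2 OR status IN ('shipped', 'cancelled', 'processing') → fail
order_id=802: ELSE → major
order_id=803: priority >= 4 AND status = 'pending' → skip
order_id=804: priority >= 2 OR status IN ('shipped', 'cancelled', 'processing') → fail
order_id=805: ELSE → major
order_id=806: priority >= 2 OR status IN ('shipped', 'cancelled', 'processing') → fail
order_id=807: priority >= 2 OR status IN ('shipped', 'cancelled', 'processing') → fail
order_id=808: priority >= 2 OR status IN ('shipped', 'cancelled', 'processing') → fail
order_id=809: priority >= 2 OR status IN ('shipped', 'cancelled', 'processing') → fail
order_id=810: priority >= 2 OR status IN ('shipped', 'cancelled', 'processing') → fail
order_id=811: priority >= 2 OR status IN ('shipped', 'cancelled', 'processing') → fail

hold, fail, major, skip, fail, major, fail, fail, fail, fail, fail, fail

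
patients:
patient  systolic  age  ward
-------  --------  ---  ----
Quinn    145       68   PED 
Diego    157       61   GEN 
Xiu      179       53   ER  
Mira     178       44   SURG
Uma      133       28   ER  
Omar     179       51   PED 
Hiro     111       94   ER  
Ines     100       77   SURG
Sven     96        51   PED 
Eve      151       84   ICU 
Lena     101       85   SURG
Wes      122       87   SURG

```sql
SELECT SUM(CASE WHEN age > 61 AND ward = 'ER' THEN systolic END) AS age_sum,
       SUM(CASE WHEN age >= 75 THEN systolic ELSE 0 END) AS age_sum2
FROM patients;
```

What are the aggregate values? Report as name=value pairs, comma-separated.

age_sum=111, age_sum2=585

[age_sum: age > 61 AND ward = 'ER']
patient=Quinn: ✗
patient=Diego: ✗
patient=Xiu: ✗
patient=Mira: ✗
patient=Uma: ✗
patient=Omar: ✗
patient=Hiro: ✓ → 111
patient=Ines: ✗
patient=Sven: ✗
patient=Eve: ✗
patient=Lena: ✗
patient=Wes: ✗
age_sum = 111
—
[age_sum2: age >= 75]
patient=Quinn: ✗
patient=Diego: ✗
patient=Xiu: ✗
patient=Mira: ✗
patient=Uma: ✗
patient=Omar: ✗
patient=Hiro: ✓ → 111
patient=Ines: ✓ → 100
patient=Sven: ✗
patient=Eve: ✓ → 151
patient=Lena: ✓ → 101
patient=Wes: ✓ → 122
age_sum2 = 111 + 100 + 151 + 101 + 122 = 585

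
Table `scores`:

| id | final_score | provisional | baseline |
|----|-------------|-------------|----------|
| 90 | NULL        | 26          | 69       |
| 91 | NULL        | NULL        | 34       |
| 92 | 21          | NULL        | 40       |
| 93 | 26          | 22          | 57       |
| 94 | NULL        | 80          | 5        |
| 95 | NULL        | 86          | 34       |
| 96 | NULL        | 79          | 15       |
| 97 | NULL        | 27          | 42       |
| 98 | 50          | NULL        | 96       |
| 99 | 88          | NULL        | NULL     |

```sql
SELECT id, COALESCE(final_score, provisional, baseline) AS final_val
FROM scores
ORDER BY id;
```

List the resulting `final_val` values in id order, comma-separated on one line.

26, 34, 21, 26, 80, 86, 79, 27, 50, 88

id=90: final_score=NULL, provisional=26 → 26
id=91: final_score=NULL, provisional=NULL, baseline=34 → 34
id=92: final_score=21 → 21
id=93: final_score=26 → 26
id=94: final_score=NULL, provisional=80 → 80
id=95: final_score=NULL, provisional=86 → 86
id=96: final_score=NULL, provisional=79 → 79
id=97: final_score=NULL, provisional=27 → 27
id=98: final_score=50 → 50
id=99: final_score=88 → 88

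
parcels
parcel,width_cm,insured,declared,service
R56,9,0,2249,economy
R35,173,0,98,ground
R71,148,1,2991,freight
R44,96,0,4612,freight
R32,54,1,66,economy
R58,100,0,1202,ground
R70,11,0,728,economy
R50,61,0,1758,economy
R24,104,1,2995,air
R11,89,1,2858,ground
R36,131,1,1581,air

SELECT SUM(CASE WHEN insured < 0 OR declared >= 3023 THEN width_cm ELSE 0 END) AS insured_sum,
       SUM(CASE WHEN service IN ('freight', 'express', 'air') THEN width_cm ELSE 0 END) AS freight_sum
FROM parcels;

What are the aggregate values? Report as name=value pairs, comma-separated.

insured_sum=96, freight_sum=479

[insured_sum: insured < 0 OR declared >= 3023]
parcel=R56: ✗
parcel=R35: ✗
parcel=R71: ✗
parcel=R44: ✓ → 96
parcel=R32: ✗
parcel=R58: ✗
parcel=R70: ✗
parcel=R50: ✗
parcel=R24: ✗
parcel=R11: ✗
parcel=R36: ✗
insured_sum = 96
—
[freight_sum: service IN ('freight', 'express', 'air')]
parcel=R56: ✗
parcel=R35: ✗
parcel=R71: ✓ → 148
parcel=R44: ✓ → 96
parcel=R32: ✗
parcel=R58: ✗
parcel=R70: ✗
parcel=R50: ✗
parcel=R24: ✓ → 104
parcel=R11: ✗
parcel=R36: ✓ → 131
freight_sum = 148 + 96 + 104 + 131 = 479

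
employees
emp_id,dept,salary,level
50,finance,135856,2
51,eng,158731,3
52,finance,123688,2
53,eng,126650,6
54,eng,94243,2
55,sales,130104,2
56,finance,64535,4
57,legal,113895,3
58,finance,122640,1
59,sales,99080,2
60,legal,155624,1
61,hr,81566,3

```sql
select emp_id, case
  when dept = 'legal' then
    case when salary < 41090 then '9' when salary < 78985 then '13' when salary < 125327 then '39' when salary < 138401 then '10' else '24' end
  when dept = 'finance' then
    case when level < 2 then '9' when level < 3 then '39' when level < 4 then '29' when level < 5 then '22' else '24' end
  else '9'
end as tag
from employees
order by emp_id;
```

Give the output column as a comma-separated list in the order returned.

emp_id=50: dept='finance' → inner[level < 3] → 39
emp_id=51: dept='eng' → outer ELSE → 9
emp_id=52: dept='finance' → inner[level < 3] → 39
emp_id=53: dept='eng' → outer ELSE → 9
emp_id=54: dept='eng' → outer ELSE → 9
emp_id=55: dept='sales' → outer ELSE → 9
emp_id=56: dept='finance' → inner[level < 5] → 22
emp_id=57: dept='legal' → inner[salary < 125327] → 39
emp_id=58: dept='finance' → inner[level < 2] → 9
emp_id=59: dept='sales' → outer ELSE → 9
emp_id=60: dept='legal' → inner[ELSE] → 24
emp_id=61: dept='hr' → outer ELSE → 9

39, 9, 39, 9, 9, 9, 22, 39, 9, 9, 24, 9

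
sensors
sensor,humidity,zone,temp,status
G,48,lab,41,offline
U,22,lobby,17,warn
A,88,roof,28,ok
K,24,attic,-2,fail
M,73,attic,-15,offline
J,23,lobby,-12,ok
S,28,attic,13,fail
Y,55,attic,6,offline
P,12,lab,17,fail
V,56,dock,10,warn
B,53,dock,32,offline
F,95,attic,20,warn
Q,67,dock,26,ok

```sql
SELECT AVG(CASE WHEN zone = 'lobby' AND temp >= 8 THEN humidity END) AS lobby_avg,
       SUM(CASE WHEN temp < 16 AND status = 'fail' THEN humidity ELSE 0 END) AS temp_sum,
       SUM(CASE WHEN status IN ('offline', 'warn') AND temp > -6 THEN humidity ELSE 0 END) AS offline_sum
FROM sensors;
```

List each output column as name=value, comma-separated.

[lobby_avg: zone = 'lobby' AND temp >= 8]
sensor=G: ✗
sensor=U: ✓ → 22
sensor=A: ✗
sensor=K: ✗
sensor=M: ✗
sensor=J: ✗
sensor=S: ✗
sensor=Y: ✗
sensor=P: ✗
sensor=V: ✗
sensor=B: ✗
sensor=F: ✗
sensor=Q: ✗
lobby_avg = 22
—
[temp_sum: temp < 16 AND status = 'fail']
sensor=G: ✗
sensor=U: ✗
sensor=A: ✗
sensor=K: ✓ → 24
sensor=M: ✗
sensor=J: ✗
sensor=S: ✓ → 28
sensor=Y: ✗
sensor=P: ✗
sensor=V: ✗
sensor=B: ✗
sensor=F: ✗
sensor=Q: ✗
temp_sum = 24 + 28 = 52
—
[offline_sum: status IN ('offline', 'warn') AND temp > -6]
sensor=G: ✓ → 48
sensor=U: ✓ → 22
sensor=A: ✗
sensor=K: ✗
sensor=M: ✗
sensor=J: ✗
sensor=S: ✗
sensor=Y: ✓ → 55
sensor=P: ✗
sensor=V: ✓ → 56
sensor=B: ✓ → 53
sensor=F: ✓ → 95
sensor=Q: ✗
offline_sum = 48 + 22 + 55 + 56 + 53 + 95 = 329

lobby_avg=22, temp_sum=52, offline_sum=329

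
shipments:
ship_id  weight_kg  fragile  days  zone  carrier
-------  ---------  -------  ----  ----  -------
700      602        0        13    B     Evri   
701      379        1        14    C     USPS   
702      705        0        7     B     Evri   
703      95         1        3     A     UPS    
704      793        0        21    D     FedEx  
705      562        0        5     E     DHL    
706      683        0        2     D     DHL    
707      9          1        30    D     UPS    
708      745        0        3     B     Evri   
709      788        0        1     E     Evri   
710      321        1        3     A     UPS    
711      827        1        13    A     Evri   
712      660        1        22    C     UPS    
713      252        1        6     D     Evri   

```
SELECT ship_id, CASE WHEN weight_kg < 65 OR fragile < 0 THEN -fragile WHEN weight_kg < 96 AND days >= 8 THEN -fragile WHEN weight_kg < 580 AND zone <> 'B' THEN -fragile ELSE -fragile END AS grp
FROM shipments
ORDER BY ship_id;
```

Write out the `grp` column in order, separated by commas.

0, -1, 0, -1, 0, 0, 0, -1, 0, 0, -1, -1, -1, -1

ship_id=700: ELSE → 0
ship_id=701: weight_kg < 580 AND zone <> 'B' → -1
ship_id=702: ELSE → 0
ship_id=703: weight_kg < 580 AND zone <> 'B' → -1
ship_id=704: ELSE → 0
ship_id=705: weight_kg < 580 AND zone <> 'B' → 0
ship_id=706: ELSE → 0
ship_id=707: weight_kg < 65 OR fragile < 0 → -1
ship_id=708: ELSE → 0
ship_id=709: ELSE → 0
ship_id=710: weight_kg < 580 AND zone <> 'B' → -1
ship_id=711: ELSE → -1
ship_id=712: ELSE → -1
ship_id=713: weight_kg < 580 AND zone <> 'B' → -1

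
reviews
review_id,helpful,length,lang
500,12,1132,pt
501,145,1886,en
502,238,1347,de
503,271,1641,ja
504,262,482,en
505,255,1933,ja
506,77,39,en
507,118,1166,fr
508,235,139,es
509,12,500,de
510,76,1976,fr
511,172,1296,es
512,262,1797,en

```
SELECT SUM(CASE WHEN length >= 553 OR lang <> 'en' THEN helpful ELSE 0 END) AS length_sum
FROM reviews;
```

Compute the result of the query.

1796

review_id=500: ✓ → 12
review_id=501: ✓ → 145
review_id=502: ✓ → 238
review_id=503: ✓ → 271
review_id=504: ✗
review_id=505: ✓ → 255
review_id=506: ✗
review_id=507: ✓ → 118
review_id=508: ✓ → 235
review_id=509: ✓ → 12
review_id=510: ✓ → 76
review_id=511: ✓ → 172
review_id=512: ✓ → 262
length_sum = 12 + 145 + 238 + 271 + 255 + 118 + 235 + 12 + 76 + 172 + 262 = 1796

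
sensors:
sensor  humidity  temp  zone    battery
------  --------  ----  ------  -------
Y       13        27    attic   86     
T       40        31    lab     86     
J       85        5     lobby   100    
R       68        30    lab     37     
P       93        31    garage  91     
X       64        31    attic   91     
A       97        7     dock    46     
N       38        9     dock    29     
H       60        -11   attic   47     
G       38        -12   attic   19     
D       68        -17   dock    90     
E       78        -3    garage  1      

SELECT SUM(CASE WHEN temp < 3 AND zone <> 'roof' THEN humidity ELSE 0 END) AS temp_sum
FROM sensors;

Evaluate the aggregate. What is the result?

sensor=Y: ✗
sensor=T: ✗
sensor=J: ✗
sensor=R: ✗
sensor=P: ✗
sensor=X: ✗
sensor=A: ✗
sensor=N: ✗
sensor=H: ✓ → 60
sensor=G: ✓ → 38
sensor=D: ✓ → 68
sensor=E: ✓ → 78
temp_sum = 60 + 38 + 68 + 78 = 244

244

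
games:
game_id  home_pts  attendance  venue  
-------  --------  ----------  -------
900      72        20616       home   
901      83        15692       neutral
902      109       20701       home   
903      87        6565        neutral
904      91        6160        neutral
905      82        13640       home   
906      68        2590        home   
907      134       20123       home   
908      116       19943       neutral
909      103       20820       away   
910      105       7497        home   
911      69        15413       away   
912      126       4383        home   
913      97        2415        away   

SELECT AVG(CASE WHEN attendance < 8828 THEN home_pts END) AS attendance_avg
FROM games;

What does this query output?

95.6666666667

game_id=900: ✗
game_id=901: ✗
game_id=902: ✗
game_id=903: ✓ → 87
game_id=904: ✓ → 91
game_id=905: ✗
game_id=906: ✓ → 68
game_id=907: ✗
game_id=908: ✗
game_id=909: ✗
game_id=910: ✓ → 105
game_id=911: ✗
game_id=912: ✓ → 126
game_id=913: ✓ → 97
attendance_avg = (87 + 91 + 68 + 105 + 126 + 97) / 6 = 95.6666666667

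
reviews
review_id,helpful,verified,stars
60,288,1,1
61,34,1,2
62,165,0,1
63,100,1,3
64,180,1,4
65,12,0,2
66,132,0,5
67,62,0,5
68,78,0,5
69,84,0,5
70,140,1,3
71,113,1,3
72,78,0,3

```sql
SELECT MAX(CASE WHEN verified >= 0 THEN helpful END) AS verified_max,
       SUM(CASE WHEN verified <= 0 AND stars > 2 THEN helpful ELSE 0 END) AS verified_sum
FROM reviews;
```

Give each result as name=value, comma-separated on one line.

verified_max=288, verified_sum=434

[verified_max: verified >= 0]
review_id=60: ✓ → 288
review_id=61: ✓ → 34
review_id=62: ✓ → 165
review_id=63: ✓ → 100
review_id=64: ✓ → 180
review_id=65: ✓ → 12
review_id=66: ✓ → 132
review_id=67: ✓ → 62
review_id=68: ✓ → 78
review_id=69: ✓ → 84
review_id=70: ✓ → 140
review_id=71: ✓ → 113
review_id=72: ✓ → 78
verified_max = MAX(288, 34, 165, 100, 180, 12, 132, 62, 78, 84, 140, 113, 78) = 288
—
[verified_sum: verified <= 0 AND stars > 2]
review_id=60: ✗
review_id=61: ✗
review_id=62: ✗
review_id=63: ✗
review_id=64: ✗
review_id=65: ✗
review_id=66: ✓ → 132
review_id=67: ✓ → 62
review_id=68: ✓ → 78
review_id=69: ✓ → 84
review_id=70: ✗
review_id=71: ✗
review_id=72: ✓ → 78
verified_sum = 132 + 62 + 78 + 84 + 78 = 434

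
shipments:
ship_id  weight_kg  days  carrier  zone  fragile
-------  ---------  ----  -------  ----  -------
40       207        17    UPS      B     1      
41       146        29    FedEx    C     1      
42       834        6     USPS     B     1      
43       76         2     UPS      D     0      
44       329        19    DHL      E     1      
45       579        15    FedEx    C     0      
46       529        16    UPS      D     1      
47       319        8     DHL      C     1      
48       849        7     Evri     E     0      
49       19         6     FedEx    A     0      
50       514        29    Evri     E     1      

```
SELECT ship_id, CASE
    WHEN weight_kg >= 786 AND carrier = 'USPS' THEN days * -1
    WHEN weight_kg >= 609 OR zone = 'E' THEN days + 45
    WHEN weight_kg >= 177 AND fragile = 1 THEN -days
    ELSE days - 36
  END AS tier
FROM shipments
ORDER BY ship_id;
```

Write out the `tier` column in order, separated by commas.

ship_id=40: weight_kg >= 177 AND fragile = 1 → -17
ship_id=41: ELSE → -7
ship_id=42: weight_kg >= 786 AND carrier = 'USPS' → -6
ship_id=43: ELSE → -34
ship_id=44: weight_kg >= 609 OR zone = 'E' → 64
ship_id=45: ELSE → -21
ship_id=46: weight_kg >= 177 AND fragile = 1 → -16
ship_id=47: weight_kg >= 177 AND fragile = 1 → -8
ship_id=48: weight_kg >= 609 OR zone = 'E' → 52
ship_id=49: ELSE → -30
ship_id=50: weight_kg >= 609 OR zone = 'E' → 74

-17, -7, -6, -34, 64, -21, -16, -8, 52, -30, 74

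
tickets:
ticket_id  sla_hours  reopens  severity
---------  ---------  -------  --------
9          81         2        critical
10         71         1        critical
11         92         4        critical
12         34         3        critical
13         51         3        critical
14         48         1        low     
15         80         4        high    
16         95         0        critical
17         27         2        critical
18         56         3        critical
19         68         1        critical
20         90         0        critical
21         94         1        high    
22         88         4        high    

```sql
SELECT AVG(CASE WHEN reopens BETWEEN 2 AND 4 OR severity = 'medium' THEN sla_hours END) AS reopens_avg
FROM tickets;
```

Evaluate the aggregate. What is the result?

63.625

ticket_id=9: ✓ → 81
ticket_id=10: ✗
ticket_id=11: ✓ → 92
ticket_id=12: ✓ → 34
ticket_id=13: ✓ → 51
ticket_id=14: ✗
ticket_id=15: ✓ → 80
ticket_id=16: ✗
ticket_id=17: ✓ → 27
ticket_id=18: ✓ → 56
ticket_id=19: ✗
ticket_id=20: ✗
ticket_id=21: ✗
ticket_id=22: ✓ → 88
reopens_avg = (81 + 92 + 34 + 51 + 80 + 27 + 56 + 88) / 8 = 63.625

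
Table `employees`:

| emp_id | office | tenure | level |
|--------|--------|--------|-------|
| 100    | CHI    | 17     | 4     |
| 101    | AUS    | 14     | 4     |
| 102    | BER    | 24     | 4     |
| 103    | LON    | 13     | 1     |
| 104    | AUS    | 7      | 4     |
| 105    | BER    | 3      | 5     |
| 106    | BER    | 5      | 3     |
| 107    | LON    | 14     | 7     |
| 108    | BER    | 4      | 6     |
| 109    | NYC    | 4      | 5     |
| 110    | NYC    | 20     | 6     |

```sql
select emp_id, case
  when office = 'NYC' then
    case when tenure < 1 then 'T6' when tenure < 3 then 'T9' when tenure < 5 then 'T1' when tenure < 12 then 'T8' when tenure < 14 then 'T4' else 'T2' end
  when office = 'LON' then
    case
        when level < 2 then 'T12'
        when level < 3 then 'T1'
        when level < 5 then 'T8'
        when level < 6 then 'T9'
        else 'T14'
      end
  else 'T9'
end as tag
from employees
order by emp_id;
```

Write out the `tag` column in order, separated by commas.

emp_id=100: office='CHI' → outer ELSE → T9
emp_id=101: office='AUS' → outer ELSE → T9
emp_id=102: office='BER' → outer ELSE → T9
emp_id=103: office='LON' → inner[level < 2] → T12
emp_id=104: office='AUS' → outer ELSE → T9
emp_id=105: office='BER' → outer ELSE → T9
emp_id=106: office='BER' → outer ELSE → T9
emp_id=107: office='LON' → inner[ELSE] → T14
emp_id=108: office='BER' → outer ELSE → T9
emp_id=109: office='NYC' → inner[tenure < 5] → T1
emp_id=110: office='NYC' → inner[ELSE] → T2

T9, T9, T9, T12, T9, T9, T9, T14, T9, T1, T2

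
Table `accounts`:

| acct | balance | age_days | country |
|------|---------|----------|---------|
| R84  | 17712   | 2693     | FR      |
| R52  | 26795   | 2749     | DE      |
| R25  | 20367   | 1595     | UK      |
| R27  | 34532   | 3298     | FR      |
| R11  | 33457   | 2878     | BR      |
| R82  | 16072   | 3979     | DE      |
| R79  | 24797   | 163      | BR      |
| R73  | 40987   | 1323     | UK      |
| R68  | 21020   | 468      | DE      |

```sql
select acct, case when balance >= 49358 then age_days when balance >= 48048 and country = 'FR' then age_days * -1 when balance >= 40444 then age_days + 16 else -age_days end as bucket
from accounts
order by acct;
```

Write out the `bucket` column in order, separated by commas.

acct=R11: ELSE → -2878
acct=R25: ELSE → -1595
acct=R27: ELSE → -3298
acct=R52: ELSE → -2749
acct=R68: ELSE → -468
acct=R73: balance >= 40444 → 1339
acct=R79: ELSE → -163
acct=R82: ELSE → -3979
acct=R84: ELSE → -2693

-2878, -1595, -3298, -2749, -468, 1339, -163, -3979, -2693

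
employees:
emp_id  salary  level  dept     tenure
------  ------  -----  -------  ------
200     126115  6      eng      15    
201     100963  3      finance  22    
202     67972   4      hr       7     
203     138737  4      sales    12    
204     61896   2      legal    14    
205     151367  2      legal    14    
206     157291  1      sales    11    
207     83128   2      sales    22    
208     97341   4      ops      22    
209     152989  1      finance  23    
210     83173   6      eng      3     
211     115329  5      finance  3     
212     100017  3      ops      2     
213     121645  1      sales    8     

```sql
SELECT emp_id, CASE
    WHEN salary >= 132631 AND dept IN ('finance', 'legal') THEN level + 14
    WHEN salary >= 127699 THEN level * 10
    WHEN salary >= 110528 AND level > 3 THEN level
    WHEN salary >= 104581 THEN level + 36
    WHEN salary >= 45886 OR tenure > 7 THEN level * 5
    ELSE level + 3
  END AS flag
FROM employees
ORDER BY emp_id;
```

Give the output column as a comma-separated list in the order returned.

6, 15, 20, 40, 10, 16, 10, 10, 20, 15, 30, 5, 15, 37

emp_id=200: salary >= 110528 AND level > 3 → 6
emp_id=201: salary >= 45886 OR tenure > 7 → 15
emp_id=202: salary >= 45886 OR tenure > 7 → 20
emp_id=203: salary >= 127699 → 40
emp_id=204: salary >= 45886 OR tenure > 7 → 10
emp_id=205: salary >= 132631 AND dept IN ('finance', 'legal') → 16
emp_id=206: salary >= 127699 → 10
emp_id=207: salary >= 45886 OR tenure > 7 → 10
emp_id=208: salary >= 45886 OR tenure > 7 → 20
emp_id=209: salary >= 132631 AND dept IN ('finance', 'legal') → 15
emp_id=210: salary >= 45886 OR tenure > 7 → 30
emp_id=211: salary >= 110528 AND level > 3 → 5
emp_id=212: salary >= 45886 OR tenure > 7 → 15
emp_id=213: salary >= 104581 → 37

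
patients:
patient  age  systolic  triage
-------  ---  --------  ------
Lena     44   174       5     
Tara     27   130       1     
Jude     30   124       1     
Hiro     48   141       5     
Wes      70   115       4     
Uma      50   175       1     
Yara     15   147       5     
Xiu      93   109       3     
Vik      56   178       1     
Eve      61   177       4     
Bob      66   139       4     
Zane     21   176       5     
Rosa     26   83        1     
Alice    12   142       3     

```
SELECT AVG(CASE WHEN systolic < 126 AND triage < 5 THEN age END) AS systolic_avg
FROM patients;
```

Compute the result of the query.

54.75

patient=Lena: ✗
patient=Tara: ✗
patient=Jude: ✓ → 30
patient=Hiro: ✗
patient=Wes: ✓ → 70
patient=Uma: ✗
patient=Yara: ✗
patient=Xiu: ✓ → 93
patient=Vik: ✗
patient=Eve: ✗
patient=Bob: ✗
patient=Zane: ✗
patient=Rosa: ✓ → 26
patient=Alice: ✗
systolic_avg = (30 + 70 + 93 + 26) / 4 = 54.75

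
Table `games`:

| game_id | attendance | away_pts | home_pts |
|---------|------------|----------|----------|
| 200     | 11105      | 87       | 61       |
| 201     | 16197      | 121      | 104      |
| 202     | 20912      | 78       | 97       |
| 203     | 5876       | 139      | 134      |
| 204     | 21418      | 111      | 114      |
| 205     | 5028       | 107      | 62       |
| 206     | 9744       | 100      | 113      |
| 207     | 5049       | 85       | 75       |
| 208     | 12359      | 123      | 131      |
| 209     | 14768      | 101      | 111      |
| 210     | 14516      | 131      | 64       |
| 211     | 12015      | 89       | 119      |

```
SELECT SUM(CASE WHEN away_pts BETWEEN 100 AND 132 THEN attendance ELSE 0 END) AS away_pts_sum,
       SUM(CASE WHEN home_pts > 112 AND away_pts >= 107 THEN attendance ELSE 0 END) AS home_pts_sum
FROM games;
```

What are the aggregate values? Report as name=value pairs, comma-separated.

[away_pts_sum: away_pts BETWEEN 100 AND 132]
game_id=200: ✗
game_id=201: ✓ → 16197
game_id=202: ✗
game_id=203: ✗
game_id=204: ✓ → 21418
game_id=205: ✓ → 5028
game_id=206: ✓ → 9744
game_id=207: ✗
game_id=208: ✓ → 12359
game_id=209: ✓ → 14768
game_id=210: ✓ → 14516
game_id=211: ✗
away_pts_sum = 16197 + 21418 + 5028 + 9744 + 12359 + 14768 + 14516 = 94030
—
[home_pts_sum: home_pts > 112 AND away_pts >= 107]
game_id=200: ✗
game_id=201: ✗
game_id=202: ✗
game_id=203: ✓ → 5876
game_id=204: ✓ → 21418
game_id=205: ✗
game_id=206: ✗
game_id=207: ✗
game_id=208: ✓ → 12359
game_id=209: ✗
game_id=210: ✗
game_id=211: ✗
home_pts_sum = 5876 + 21418 + 12359 = 39653

away_pts_sum=94030, home_pts_sum=39653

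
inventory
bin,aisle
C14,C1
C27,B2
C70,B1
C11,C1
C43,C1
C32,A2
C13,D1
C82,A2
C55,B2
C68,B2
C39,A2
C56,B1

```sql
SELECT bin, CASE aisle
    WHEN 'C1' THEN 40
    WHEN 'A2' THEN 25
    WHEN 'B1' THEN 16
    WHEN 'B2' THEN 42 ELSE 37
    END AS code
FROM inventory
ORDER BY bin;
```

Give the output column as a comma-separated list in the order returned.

bin=C11: aisle='C1' → 40
bin=C13: ELSE → 37
bin=C14: aisle='C1' → 40
bin=C27: aisle='B2' → 42
bin=C32: aisle='A2' → 25
bin=C39: aisle='A2' → 25
bin=C43: aisle='C1' → 40
bin=C55: aisle='B2' → 42
bin=C56: aisle='B1' → 16
bin=C68: aisle='B2' → 42
bin=C70: aisle='B1' → 16
bin=C82: aisle='A2' → 25

40, 37, 40, 42, 25, 25, 40, 42, 16, 42, 16, 25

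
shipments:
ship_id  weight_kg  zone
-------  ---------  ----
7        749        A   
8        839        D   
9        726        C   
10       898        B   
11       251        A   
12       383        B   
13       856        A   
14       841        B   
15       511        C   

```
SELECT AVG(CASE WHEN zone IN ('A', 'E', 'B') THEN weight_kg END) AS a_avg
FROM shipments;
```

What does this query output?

ship_id=7: ✓ → 749
ship_id=8: ✗
ship_id=9: ✗
ship_id=10: ✓ → 898
ship_id=11: ✓ → 251
ship_id=12: ✓ → 383
ship_id=13: ✓ → 856
ship_id=14: ✓ → 841
ship_id=15: ✗
a_avg = (749 + 898 + 251 + 383 + 856 + 841) / 6 = 663

663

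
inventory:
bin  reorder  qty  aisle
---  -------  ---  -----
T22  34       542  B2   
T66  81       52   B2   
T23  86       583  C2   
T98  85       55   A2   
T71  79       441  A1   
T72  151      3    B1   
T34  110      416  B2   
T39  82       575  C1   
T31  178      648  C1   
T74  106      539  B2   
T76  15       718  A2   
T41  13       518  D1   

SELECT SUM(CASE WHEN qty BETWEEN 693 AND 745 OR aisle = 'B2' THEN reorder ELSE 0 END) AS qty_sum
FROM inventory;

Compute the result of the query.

346

bin=T22: ✓ → 34
bin=T66: ✓ → 81
bin=T23: ✗
bin=T98: ✗
bin=T71: ✗
bin=T72: ✗
bin=T34: ✓ → 110
bin=T39: ✗
bin=T31: ✗
bin=T74: ✓ → 106
bin=T76: ✓ → 15
bin=T41: ✗
qty_sum = 34 + 81 + 110 + 106 + 15 = 346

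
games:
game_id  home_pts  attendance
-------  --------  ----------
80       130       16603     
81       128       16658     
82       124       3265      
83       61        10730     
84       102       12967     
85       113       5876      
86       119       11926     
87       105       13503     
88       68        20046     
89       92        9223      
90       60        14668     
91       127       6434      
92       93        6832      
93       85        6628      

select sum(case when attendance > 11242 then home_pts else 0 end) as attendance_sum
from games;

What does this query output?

712

game_id=80: ✓ → 130
game_id=81: ✓ → 128
game_id=82: ✗
game_id=83: ✗
game_id=84: ✓ → 102
game_id=85: ✗
game_id=86: ✓ → 119
game_id=87: ✓ → 105
game_id=88: ✓ → 68
game_id=89: ✗
game_id=90: ✓ → 60
game_id=91: ✗
game_id=92: ✗
game_id=93: ✗
attendance_sum = 130 + 128 + 102 + 119 + 105 + 68 + 60 = 712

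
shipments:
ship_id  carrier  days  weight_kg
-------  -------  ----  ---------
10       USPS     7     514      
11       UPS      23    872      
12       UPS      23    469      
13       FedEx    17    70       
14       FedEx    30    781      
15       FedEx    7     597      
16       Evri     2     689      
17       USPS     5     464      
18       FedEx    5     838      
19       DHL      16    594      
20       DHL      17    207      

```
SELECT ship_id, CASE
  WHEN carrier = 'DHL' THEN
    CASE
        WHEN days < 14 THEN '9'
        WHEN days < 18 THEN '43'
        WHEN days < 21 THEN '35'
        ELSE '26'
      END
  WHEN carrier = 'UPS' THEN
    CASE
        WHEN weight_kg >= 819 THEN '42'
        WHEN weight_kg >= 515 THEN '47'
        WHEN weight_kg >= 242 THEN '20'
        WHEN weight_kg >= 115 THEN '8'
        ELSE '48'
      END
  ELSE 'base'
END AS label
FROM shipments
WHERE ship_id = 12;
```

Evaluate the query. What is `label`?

20

ship_id = 12: carrier=UPS, days=23, weight_kg=469.
carrier='UPS' → inner[weight_kg >= 242] → 20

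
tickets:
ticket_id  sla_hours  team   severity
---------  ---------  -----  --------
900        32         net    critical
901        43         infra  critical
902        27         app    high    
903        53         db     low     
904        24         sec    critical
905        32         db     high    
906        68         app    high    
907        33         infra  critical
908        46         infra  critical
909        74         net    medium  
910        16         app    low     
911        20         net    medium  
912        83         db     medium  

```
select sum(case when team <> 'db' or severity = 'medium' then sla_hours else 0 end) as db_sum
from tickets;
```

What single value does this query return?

ticket_id=900: ✓ → 32
ticket_id=901: ✓ → 43
ticket_id=902: ✓ → 27
ticket_id=903: ✗
ticket_id=904: ✓ → 24
ticket_id=905: ✗
ticket_id=906: ✓ → 68
ticket_id=907: ✓ → 33
ticket_id=908: ✓ → 46
ticket_id=909: ✓ → 74
ticket_id=910: ✓ → 16
ticket_id=911: ✓ → 20
ticket_id=912: ✓ → 83
db_sum = 32 + 43 + 27 + 24 + 68 + 33 + 46 + 74 + 16 + 20 + 83 = 466

466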